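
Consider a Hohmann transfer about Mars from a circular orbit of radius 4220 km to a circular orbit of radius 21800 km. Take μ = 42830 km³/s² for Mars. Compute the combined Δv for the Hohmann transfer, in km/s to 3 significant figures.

Δv = 1.54 km/s

Transfer-ellipse semi-major axis a_t = (r₁ + r₂)/2 = (4220 + 21800)/2 = 13010 km.
Circular speed at r₁: v₁ = √(μ/r₁) = √(42830/4220) = 3.1858 km/s.
Transfer-orbit speed at r₁ (v² = μ(2/r − 1/a)): v_p = √[μ(2/r₁ − 1/a_t)] = 4.1239 km/s.
First burn Δv₁ = |v_p − v₁| = 0.93810 km/s.
At r₂, v₂ = √(μ/r₂) = 1.401670 km/s.
Transfer-orbit speed at r₂: v_a = √[μ(2/r₂ − 1/a_t)] = 0.7982949 km/s.
Second burn Δv₂ = |v₂ − v_a| = 0.60338 km/s.
Δv = Δv₁ + Δv₂ = 0.93810 + 0.60338 = 1.541 km/s.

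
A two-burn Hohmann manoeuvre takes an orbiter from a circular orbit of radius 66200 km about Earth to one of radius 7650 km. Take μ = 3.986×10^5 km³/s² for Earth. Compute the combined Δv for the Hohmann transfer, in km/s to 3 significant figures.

Semi-major axis of the transfer orbit: a_t = (66200 + 7650)/2 = 36925 km.
At r₁ the circular-orbit speed is v₁ = √(μ/r₁) = 2.454 km/s.
On the transfer ellipse at r₁, v² = μ(2/r − 1/a) gives v_a = √[μ(2/r₁ − 1/a_t)] = 1.117 km/s.
First burn Δv₁ = |v_a − v₁| = 1.337 km/s.
Circular speed at r₂: v₂ = √(μ/r₂) = 7.218 km/s.
Transfer-orbit speed at r₂: v_p = √[μ(2/r₂ − 1/a_t)] = 9.665 km/s.
Second burn Δv₂ = |v₂ − v_p| = 2.447 km/s.
Δv = Δv₁ + Δv₂ = 1.337 + 2.447 = 3.784 km/s.

Δv = 3.78 km/s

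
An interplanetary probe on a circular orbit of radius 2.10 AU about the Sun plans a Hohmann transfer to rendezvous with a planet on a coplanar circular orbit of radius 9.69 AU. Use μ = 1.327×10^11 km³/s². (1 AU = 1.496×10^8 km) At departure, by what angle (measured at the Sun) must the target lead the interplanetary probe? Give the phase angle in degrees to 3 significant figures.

φ = 94.6°

In km: r₁ = 2.10 × 1.496×10^8 = 3.1416×10^8 km; r₂ = 9.69 × 1.496×10^8 = 1.449624×10^9 km.
Semi-major axis of the transfer orbit: a_t = (3.1416×10^8 + 1.449624×10^9)/2 = 8.81892×10^8 km.
Transfer time t = π√(a_t³/μ) = 2.2586×10^8 s.
The target's mean motion on its circular orbit is ω₂ = √(μ/r₂³) = 6.6001×10^-9 rad/s.
Angle swept by the target during transfer: ω₂·t = 1.4907 rad = 85.41°.
Arrival is 180° from departure on the ellipse, so φ = 180° − 85.41° = 94.6°.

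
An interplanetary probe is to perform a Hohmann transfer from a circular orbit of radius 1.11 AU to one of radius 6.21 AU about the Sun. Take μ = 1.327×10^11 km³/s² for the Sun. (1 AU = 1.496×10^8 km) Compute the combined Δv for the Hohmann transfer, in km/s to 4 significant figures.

In km: r₁ = 1.11 × 1.496×10^8 = 1.66056×10^8 km; r₂ = 6.21 × 1.496×10^8 = 9.29016×10^8 km.
Semi-major axis of the transfer orbit: a_t = (1.66056×10^8 + 9.29016×10^8)/2 = 5.47536×10^8 km.
At r₁ the circular-orbit speed is v₁ = √(μ/r₁) = 28.269 km/s.
On the transfer ellipse at r₁, vis-viva equation gives v_p = √[μ(2/r₁ − 1/a_t)] = 36.823 km/s.
First burn Δv₁ = |v_p − v₁| = 8.554 km/s.
Circular speed at r₂: v₂ = √(μ/r₂) = 11.952 km/s.
Transfer-orbit speed at r₂: v_a = √[μ(2/r₂ − 1/a_t)] = 6.5818 km/s.
Second burn Δv₂ = |v₂ − v_a| = 5.370 km/s.
Total Δv = Δv₁ + Δv₂ = 13.92 km/s.

Δv = 13.92 km/s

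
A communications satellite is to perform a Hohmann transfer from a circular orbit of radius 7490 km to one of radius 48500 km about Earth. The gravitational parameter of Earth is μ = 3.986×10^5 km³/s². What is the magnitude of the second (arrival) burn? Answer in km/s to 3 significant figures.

The Hohmann ellipse has a_t = (r₁ + r₂)/2 = 27995 km.
Circular speed at r = 48500 km: v_c = √(μ/r) = 2.867 km/s.
Vis-viva on the transfer ellipse at r = 48500 km gives v_t = √[μ(2/r − 1/a_t)] = 1.483 km/s.
Δv₂ = |v_t − v_c| = |1.483 − 2.867| = 1.384 km/s.

Δv₂ = 1.38 km/s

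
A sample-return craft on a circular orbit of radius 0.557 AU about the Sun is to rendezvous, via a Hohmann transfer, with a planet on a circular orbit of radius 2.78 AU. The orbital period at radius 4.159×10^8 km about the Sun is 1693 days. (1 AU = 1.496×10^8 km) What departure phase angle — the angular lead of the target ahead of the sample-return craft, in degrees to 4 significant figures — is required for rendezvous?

From Kepler's third law T² = 4π²r³/μ at r = 4.159×10^8 km, T = 1693 days = 1693 × 86400 s = 1.462752×10^8 s: μ = 4π²r³/T² = 1.32735×10^11 km³/s².
In km: r₁ = 0.557 × 1.496×10^8 = 8.33272×10^7 km; r₂ = 2.78 × 1.496×10^8 = 4.15888×10^8 km.
Transfer-ellipse semi-major axis a_t = (r₁ + r₂)/2 = (8.33272×10^7 + 4.15888×10^8)/2 = 2.496076×10^8 km.
The half-period of the transfer ellipse is t = π√(a_t³/μ) = 3.4005×10^7 s.
Target angular speed ω₂ = √(μ/r₂³) = 4.2956×10^-8 rad/s.
Angle swept by the target during transfer: ω₂·t = 1.4607 rad = 83.69°.
The sample-return craft traverses 180° on the transfer ellipse, so the target must lead by 180° − 83.69° = 96.31°.

φ = 96.31°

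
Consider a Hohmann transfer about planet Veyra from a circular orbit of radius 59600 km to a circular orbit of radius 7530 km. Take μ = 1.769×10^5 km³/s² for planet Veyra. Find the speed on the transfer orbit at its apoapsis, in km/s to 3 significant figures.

v = 0.816 km/s

Transfer-ellipse semi-major axis a_t = (r₁ + r₂)/2 = (59600 + 7530)/2 = 33565 km.
The apoapsis of the transfer ellipse is at r = 59600 km.
Applying v² = μ(2/r − 1/a_t): v = 0.8160 km/s.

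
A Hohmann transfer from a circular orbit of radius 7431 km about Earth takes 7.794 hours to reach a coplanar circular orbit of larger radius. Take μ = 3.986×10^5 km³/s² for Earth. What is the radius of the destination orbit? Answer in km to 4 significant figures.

Transfer time t = 7.794 hours = 28058.4 s, and t = π√(a_t³/μ).
So a_t = (μ t²/π²)^(1/3) = (3.986×10^5 × (28058.4)² / π²)^(1/3) = 31680 km.
Since a_t = (r₁ + r₂)/2, r₂ = 2a_t − r₁ = 2×31680 − 7431 = 55929 km.

r₂ = 55930 km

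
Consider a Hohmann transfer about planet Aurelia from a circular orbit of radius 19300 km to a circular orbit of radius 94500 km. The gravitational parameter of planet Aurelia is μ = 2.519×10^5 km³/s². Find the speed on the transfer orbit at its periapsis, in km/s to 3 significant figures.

Transfer-ellipse semi-major axis a_t = (r₁ + r₂)/2 = (19300 + 94500)/2 = 56900 km.
At periapsis, r = 19300 km.
Applying v² = μ(2/r − 1/a_t): v = 4.656 km/s.

v = 4.66 km/s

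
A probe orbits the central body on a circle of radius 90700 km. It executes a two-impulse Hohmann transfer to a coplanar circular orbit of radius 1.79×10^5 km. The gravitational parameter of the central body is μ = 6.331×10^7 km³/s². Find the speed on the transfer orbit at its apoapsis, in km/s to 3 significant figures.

Transfer-ellipse semi-major axis a_t = (r₁ + r₂)/2 = (90700 + 1.790×10^5)/2 = 1.3485×10^5 km.
The apoapsis of the transfer ellipse is at r = 1.790×10^5 km.
Applying v² = μ(2/r − 1/a_t): v = 15.42 km/s.

v = 15.4 km/s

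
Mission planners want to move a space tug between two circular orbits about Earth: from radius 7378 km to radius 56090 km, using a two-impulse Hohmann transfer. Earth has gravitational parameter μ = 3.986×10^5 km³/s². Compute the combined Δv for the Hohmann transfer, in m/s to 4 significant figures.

Semi-major axis of the transfer orbit: a_t = (7378 + 56090)/2 = 31734 km.
At r₁ the circular-orbit speed is v₁ = √(μ/r₁) = 7.350 km/s.
Transfer-orbit speed at r₁ (vis-viva): v_p = √[μ(2/r₁ − 1/a_t)] = 9.772 km/s.
First burn Δv₁ = |v_p − v₁| = 2.422 km/s.
Circular speed at r₂: v₂ = √(μ/r₂) = 2.6658 km/s.
Transfer-orbit speed at r₂: v_a = √[μ(2/r₂ − 1/a_t)] = 1.2854 km/s.
Second burn Δv₂ = |v₂ − v_a| = 1.380 km/s.
Δv = Δv₁ + Δv₂ = 2.422 + 1.380 = 3.802 km/s.

Δv = 3802 m/s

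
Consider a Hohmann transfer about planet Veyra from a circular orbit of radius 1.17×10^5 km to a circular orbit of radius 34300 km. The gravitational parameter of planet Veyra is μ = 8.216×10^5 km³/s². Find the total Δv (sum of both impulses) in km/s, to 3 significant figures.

Δv = 2.06 km/s

Transfer-ellipse semi-major axis a_t = (r₁ + r₂)/2 = (1.170×10^5 + 34300)/2 = 75650 km.
At r₁ the circular-orbit speed is v₁ = √(μ/r₁) = 2.6499 km/s.
On the transfer ellipse at r₁, v² = μ(2/r − 1/a) gives v_a = √[μ(2/r₁ − 1/a_t)] = 1.7843 km/s.
First burn Δv₁ = |v_a − v₁| = 0.8656 km/s.
Circular speed at r₂: v₂ = √(μ/r₂) = 4.8942 km/s.
Transfer-orbit speed at r₂: v_p = √[μ(2/r₂ − 1/a_t)] = 6.0866 km/s.
Second burn Δv₂ = |v₂ − v_p| = 1.192 km/s.
Δv = Δv₁ + Δv₂ = 0.8656 + 1.192 = 2.058 km/s.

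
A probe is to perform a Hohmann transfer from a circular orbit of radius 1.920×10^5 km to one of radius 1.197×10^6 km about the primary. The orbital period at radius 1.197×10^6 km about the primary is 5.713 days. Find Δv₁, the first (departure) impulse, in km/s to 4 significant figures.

From Kepler's third law T² = 4π²r³/μ at r = 1.197×10^6 km, T = 5.713 days = 5.713 × 86400 s = 4.936032×10^5 s: μ = 4π²r³/T² = 2.77899×10^8 km³/s².
Transfer-ellipse semi-major axis a_t = (r₁ + r₂)/2 = (1.920×10^5 + 1.197×10^6)/2 = 6.945×10^5 km.
Circular speed at r = 1.920×10^5 km: v_c = √(μ/r) = 38.045 km/s.
Vis-viva on the transfer ellipse at r = 1.920×10^5 km gives v_t = √[μ(2/r − 1/a_t)] = 49.946 km/s.
Δv₁ = |v_t − v_c| = |49.946 − 38.045| = 11.90 km/s.

Δv₁ = 11.90 km/s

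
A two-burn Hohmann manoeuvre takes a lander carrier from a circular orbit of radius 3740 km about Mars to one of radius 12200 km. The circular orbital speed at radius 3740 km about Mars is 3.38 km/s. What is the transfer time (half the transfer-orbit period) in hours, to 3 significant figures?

t = 3.00 hours

From the circular-orbit relation v² = μ/r at r = 3740 km: μ = v²r = (3.38)² × 3740 = 42727.3 km³/s².
The Hohmann ellipse has a_t = (r₁ + r₂)/2 = 7970 km.
Transfer time t = π√(a_t³/μ) = π√((7970)³ / 42727.3) = 10810 s.
Converting: 10810 s ÷ 3600 s/hour = 3.00 hours.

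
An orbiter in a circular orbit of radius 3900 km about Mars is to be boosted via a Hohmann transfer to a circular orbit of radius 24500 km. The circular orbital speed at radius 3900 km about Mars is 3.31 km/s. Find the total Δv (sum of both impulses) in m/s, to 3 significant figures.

Δv = 1670 m/s

From the circular-orbit relation v² = μ/r at r = 3900 km: μ = v²r = (3.31)² × 3900 = 42728.8 km³/s².
Semi-major axis of the transfer orbit: a_t = (3900 + 24500)/2 = 14200 km.
At r₁ the circular-orbit speed is v₁ = √(μ/r₁) = 3.3100 km/s.
On the transfer ellipse at r₁, vis-viva equation gives v_p = √[μ(2/r₁ − 1/a_t)] = 4.3478 km/s.
First burn Δv₁ = |v_p − v₁| = 1.0378 km/s.
Circular speed at r₂: v₂ = √(μ/r₂) = 1.320618 km/s.
Transfer-orbit speed at r₂: v_a = √[μ(2/r₂ − 1/a_t)] = 0.6920945 km/s.
Second burn Δv₂ = |v₂ − v_a| = 0.62852 km/s.
Δv = Δv₁ + Δv₂ = 1.0378 + 0.62852 = 1.666 km/s.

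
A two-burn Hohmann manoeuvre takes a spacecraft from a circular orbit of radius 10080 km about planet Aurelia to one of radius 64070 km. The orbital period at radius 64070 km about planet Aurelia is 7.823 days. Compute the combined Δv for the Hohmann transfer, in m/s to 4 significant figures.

From Kepler's third law T² = 4π²r³/μ at r = 64070 km, T = 7.823 days = 7.823 × 86400 s = 6.759072×10^5 s: μ = 4π²r³/T² = 22727.4 km³/s².
Transfer-ellipse semi-major axis a_t = (r₁ + r₂)/2 = (10080 + 64070)/2 = 37075 km.
At r₁ the circular-orbit speed is v₁ = √(μ/r₁) = 1.50157 km/s.
On the transfer ellipse at r₁, vis-viva gives v_p = √[μ(2/r₁ − 1/a_t)] = 1.97393 km/s.
First burn Δv₁ = |v_p − v₁| = 0.4724 km/s.
At r₂, v₂ = √(μ/r₂) = 0.5956 km/s.
Transfer-orbit speed at r₂: v_a = √[μ(2/r₂ − 1/a_t)] = 0.3106 km/s.
Second burn Δv₂ = |v₂ − v_a| = 0.2850 km/s.
Δv = Δv₁ + Δv₂ = 0.4724 + 0.2850 = 0.7574 km/s.

Δv = 757.4 m/s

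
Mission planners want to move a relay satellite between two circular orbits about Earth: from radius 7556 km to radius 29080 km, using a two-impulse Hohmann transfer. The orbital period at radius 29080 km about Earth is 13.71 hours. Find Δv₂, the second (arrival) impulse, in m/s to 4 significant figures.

From Kepler's third law T² = 4π²r³/μ at r = 29080 km, T = 13.71 hours = 13.71 × 3600 s = 49356 s: μ = 4π²r³/T² = 3.98532×10^5 km³/s².
The Hohmann ellipse has a_t = (r₁ + r₂)/2 = 18318 km.
Circular speed at r = 29080 km: v_c = √(μ/r) = 3.702 km/s.
Vis-viva on the transfer ellipse at r = 29080 km gives v_t = √[μ(2/r − 1/a_t)] = 2.378 km/s.
Δv₂ = |v_t − v_c| = |2.378 − 3.702| = 1.324 km/s.

Δv₂ = 1324 m/s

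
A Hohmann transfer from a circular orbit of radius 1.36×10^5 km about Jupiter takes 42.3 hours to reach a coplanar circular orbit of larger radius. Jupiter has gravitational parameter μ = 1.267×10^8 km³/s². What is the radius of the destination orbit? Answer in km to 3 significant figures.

Transfer time t = 42.3 hours = 1.5228×10^5 s, and t = π√(a_t³/μ).
So a_t = (μ t²/π²)^(1/3) = (1.267×10^8 × (1.5228×10^5)² / π²)^(1/3) = 6.6771×10^5 km.
Since a_t = (r₁ + r₂)/2, r₂ = 2a_t − r₁ = 2×6.6771×10^5 − 1.360×10^5 = 1.19942×10^6 km.

r₂ = 1.20×10^6 km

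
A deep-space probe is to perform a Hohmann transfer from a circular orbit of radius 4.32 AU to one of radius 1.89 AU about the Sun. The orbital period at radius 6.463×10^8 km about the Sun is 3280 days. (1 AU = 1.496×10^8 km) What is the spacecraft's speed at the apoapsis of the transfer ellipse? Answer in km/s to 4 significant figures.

v = 11.18 km/s

From Kepler's third law T² = 4π²r³/μ at r = 6.463×10^8 km, T = 3280 days = 3280 × 86400 s = 2.83392×10^8 s: μ = 4π²r³/T² = 1.32705×10^11 km³/s².
In km: r₁ = 4.32 × 1.496×10^8 = 6.46272×10^8 km; r₂ = 1.89 × 1.496×10^8 = 2.82744×10^8 km.
The Hohmann ellipse has a_t = (r₁ + r₂)/2 = 4.64508×10^8 km.
At apoapsis, r = 6.46272×10^8 km.
Vis-viva: v = √[μ(2/r − 1/a_t)] = √[1.32705×10^11 × (2/6.46272×10^8 − 1/4.64508×10^8)] = 11.18 km/s.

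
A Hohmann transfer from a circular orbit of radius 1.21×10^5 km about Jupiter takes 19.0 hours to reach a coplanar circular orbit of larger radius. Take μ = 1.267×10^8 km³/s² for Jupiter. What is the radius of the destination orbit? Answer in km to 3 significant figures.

r₂ = 6.62×10^5 km

Transfer time t = 19.0 hours = 68400 s, and t = π√(a_t³/μ).
So a_t = (μ t²/π²)^(1/3) = (1.267×10^8 × (68400)² / π²)^(1/3) = 3.9162×10^5 km.
Since a_t = (r₁ + r₂)/2, r₂ = 2a_t − r₁ = 2×3.9162×10^5 − 1.210×10^5 = 6.6224×10^5 km.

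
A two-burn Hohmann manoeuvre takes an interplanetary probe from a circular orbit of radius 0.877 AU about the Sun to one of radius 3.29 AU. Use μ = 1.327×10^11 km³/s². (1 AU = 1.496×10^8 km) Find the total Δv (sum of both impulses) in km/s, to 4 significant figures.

In km: r₁ = 0.877 × 1.496×10^8 = 1.311992×10^8 km; r₂ = 3.29 × 1.496×10^8 = 4.92184×10^8 km.
Semi-major axis of the transfer orbit: a_t = (1.311992×10^8 + 4.92184×10^8)/2 = 3.116916×10^8 km.
Circular speed at r₁: v₁ = √(μ/r₁) = √(1.327×10^11/1.311992×10^8) = 31.803 km/s.
On the transfer ellipse at r₁, v² = μ(2/r − 1/a) gives v_p = √[μ(2/r₁ − 1/a_t)] = 39.964 km/s.
First burn Δv₁ = |v_p − v₁| = 8.161 km/s.
At r₂, v₂ = √(μ/r₂) = 16.420 km/s.
Transfer-orbit speed at r₂: v_a = √[μ(2/r₂ − 1/a_t)] = 10.653 km/s.
Second burn Δv₂ = |v₂ − v_a| = 5.767 km/s.
Δv = Δv₁ + Δv₂ = 8.161 + 5.767 = 13.93 km/s.

Δv = 13.93 km/s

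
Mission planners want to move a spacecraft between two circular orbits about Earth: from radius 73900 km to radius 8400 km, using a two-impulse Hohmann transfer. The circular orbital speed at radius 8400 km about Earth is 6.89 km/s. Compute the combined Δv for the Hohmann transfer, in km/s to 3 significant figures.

Δv = 3.62 km/s

From the circular-orbit relation v² = μ/r at r = 8400 km: μ = v²r = (6.89)² × 8400 = 3.98766×10^5 km³/s².
The Hohmann ellipse has a_t = (r₁ + r₂)/2 = 41150 km.
Circular speed at r₁: v₁ = √(μ/r₁) = √(3.98766×10^5/73900) = 2.3229 km/s.
On the transfer ellipse at r₁, vis-viva equation gives v_a = √[μ(2/r₁ − 1/a_t)] = 1.0495 km/s.
First burn Δv₁ = |v_a − v₁| = 1.2734 km/s.
At r₂, v₂ = √(μ/r₂) = 6.8900 km/s.
Transfer-orbit speed at r₂: v_p = √[μ(2/r₂ − 1/a_t)] = 9.2333 km/s.
Second burn Δv₂ = |v₂ − v_p| = 2.3433 km/s.
Δv = Δv₁ + Δv₂ = 1.2734 + 2.3433 = 3.617 km/s.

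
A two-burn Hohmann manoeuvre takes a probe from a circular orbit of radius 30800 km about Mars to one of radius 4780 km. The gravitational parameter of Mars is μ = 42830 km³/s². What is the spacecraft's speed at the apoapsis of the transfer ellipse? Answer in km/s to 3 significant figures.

Transfer-ellipse semi-major axis a_t = (r₁ + r₂)/2 = (30800 + 4780)/2 = 17790 km.
At apoapsis, r = 30800 km.
Applying v² = μ(2/r − 1/a_t): v = 0.6113 km/s.

v = 0.611 km/s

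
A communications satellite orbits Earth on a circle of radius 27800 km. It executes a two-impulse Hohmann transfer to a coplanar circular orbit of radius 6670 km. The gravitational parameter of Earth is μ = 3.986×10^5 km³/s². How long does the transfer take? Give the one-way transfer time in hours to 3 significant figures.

Semi-major axis of the transfer orbit: a_t = (27800 + 6670)/2 = 17235 km.
By Kepler's third law the transfer-orbit period is T = 2π√(a_t³/μ), so t = T/2 = 11260 s.
Converting: 11260 s ÷ 3600 s/hour = 3.13 hours.

t = 3.13 hours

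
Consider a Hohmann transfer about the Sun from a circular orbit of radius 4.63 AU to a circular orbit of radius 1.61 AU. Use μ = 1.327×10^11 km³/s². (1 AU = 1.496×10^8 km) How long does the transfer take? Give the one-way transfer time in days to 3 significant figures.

In km: r₁ = 4.63 × 1.496×10^8 = 6.92648×10^8 km; r₂ = 1.61 × 1.496×10^8 = 2.40856×10^8 km.
Transfer-ellipse semi-major axis a_t = (r₁ + r₂)/2 = (6.92648×10^8 + 2.40856×10^8)/2 = 4.66752×10^8 km.
Half the transfer-orbit period gives t = π√(a_t³/μ) = 8.696×10^7 s.
Converting: 8.696×10^7 s ÷ 86400 s/day = 1010 days.

t = 1010 days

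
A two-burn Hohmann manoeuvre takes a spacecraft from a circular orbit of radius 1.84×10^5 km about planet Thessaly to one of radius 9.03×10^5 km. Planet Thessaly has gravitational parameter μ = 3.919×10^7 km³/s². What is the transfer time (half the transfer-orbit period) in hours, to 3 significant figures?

Semi-major axis of the transfer orbit: a_t = (1.840×10^5 + 9.030×10^5)/2 = 5.435×10^5 km.
Half the transfer-orbit period gives t = π√(a_t³/μ) = 2.011×10^5 s.
Converting: 2.011×10^5 s ÷ 3600 s/hour = 55.9 hours.

t = 55.9 hours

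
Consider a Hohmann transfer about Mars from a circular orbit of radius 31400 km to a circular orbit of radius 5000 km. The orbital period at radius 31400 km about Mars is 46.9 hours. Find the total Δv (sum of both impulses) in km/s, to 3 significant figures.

From Kepler's third law T² = 4π²r³/μ at r = 31400 km, T = 46.9 hours = 46.9 × 3600 s = 1.6884×10^5 s: μ = 4π²r³/T² = 42874.4 km³/s².
The Hohmann ellipse has a_t = (r₁ + r₂)/2 = 18200 km.
At r₁ the circular-orbit speed is v₁ = √(μ/r₁) = 1.1685 km/s.
On the transfer ellipse at r₁, vis-viva gives v_a = √[μ(2/r₁ − 1/a_t)] = 0.61247 km/s.
First burn Δv₁ = |v_a − v₁| = 0.5560 km/s.
At r₂, v₂ = √(μ/r₂) = 2.928 km/s.
Transfer-orbit speed at r₂: v_p = √[μ(2/r₂ − 1/a_t)] = 3.846 km/s.
Second burn Δv₂ = |v₂ − v_p| = 0.9180 km/s.
Total Δv = Δv₁ + Δv₂ = 1.474 km/s.

Δv = 1.47 km/s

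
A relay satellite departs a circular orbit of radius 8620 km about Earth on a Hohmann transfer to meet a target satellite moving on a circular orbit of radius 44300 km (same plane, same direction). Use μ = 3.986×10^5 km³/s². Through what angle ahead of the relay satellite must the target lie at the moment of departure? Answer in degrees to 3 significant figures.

φ = 96.9°

The Hohmann ellipse has a_t = (r₁ + r₂)/2 = 26460 km.
The half-period of the transfer ellipse is t = π√(a_t³/μ) = 21417 s.
Target angular speed ω₂ = √(μ/r₂³) = 6.7712×10^-5 rad/s.
Angle swept by the target during transfer: ω₂·t = 1.4502 rad = 83.09°.
The relay satellite traverses 180° on the transfer ellipse, so the target must lead by 180° − 83.09° = 96.9°.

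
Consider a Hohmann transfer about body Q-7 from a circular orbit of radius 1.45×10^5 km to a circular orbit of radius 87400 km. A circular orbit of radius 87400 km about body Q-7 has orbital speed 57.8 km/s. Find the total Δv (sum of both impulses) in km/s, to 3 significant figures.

From the circular-orbit relation v² = μ/r at r = 87400 km: μ = v²r = (57.8)² × 87400 = 2.91989×10^8 km³/s².
The Hohmann ellipse has a_t = (r₁ + r₂)/2 = 1.162×10^5 km.
At r₁ the circular-orbit speed is v₁ = √(μ/r₁) = 44.874 km/s.
Transfer-orbit speed at r₁ (vis-viva equation): v_a = √[μ(2/r₁ − 1/a_t)] = 38.918 km/s.
First burn Δv₁ = |v_a − v₁| = 5.956 km/s.
At r₂, v₂ = √(μ/r₂) = 57.800 km/s.
Transfer-orbit speed at r₂: v_p = √[μ(2/r₂ − 1/a_t)] = 64.567 km/s.
Second burn Δv₂ = |v₂ − v_p| = 6.767 km/s.
Δv = Δv₁ + Δv₂ = 5.956 + 6.767 = 12.72 km/s.

Δv = 12.7 km/s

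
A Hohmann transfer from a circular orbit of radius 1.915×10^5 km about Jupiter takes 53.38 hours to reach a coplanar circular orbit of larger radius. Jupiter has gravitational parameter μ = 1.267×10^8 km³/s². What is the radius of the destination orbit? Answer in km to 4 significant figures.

Transfer time t = 53.38 hours = 1.92168×10^5 s, and t = π√(a_t³/μ).
So a_t = (μ t²/π²)^(1/3) = (1.267×10^8 × (1.92168×10^5)² / π²)^(1/3) = 7.7973×10^5 km.
Since a_t = (r₁ + r₂)/2, r₂ = 2a_t − r₁ = 2×7.7973×10^5 − 1.915×10^5 = 1.36796×10^6 km.

r₂ = 1.368×10^6 km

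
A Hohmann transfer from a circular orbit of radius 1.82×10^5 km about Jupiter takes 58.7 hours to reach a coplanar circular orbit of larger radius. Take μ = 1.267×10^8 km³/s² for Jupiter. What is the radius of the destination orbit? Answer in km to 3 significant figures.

Transfer time t = 58.7 hours = 2.1132×10^5 s, and t = π√(a_t³/μ).
So a_t = (μ t²/π²)^(1/3) = (1.267×10^8 × (2.1132×10^5)² / π²)^(1/3) = 8.3072×10^5 km.
Since a_t = (r₁ + r₂)/2, r₂ = 2a_t − r₁ = 2×8.3072×10^5 − 1.820×10^5 = 1.47944×10^6 km.

r₂ = 1.48×10^6 km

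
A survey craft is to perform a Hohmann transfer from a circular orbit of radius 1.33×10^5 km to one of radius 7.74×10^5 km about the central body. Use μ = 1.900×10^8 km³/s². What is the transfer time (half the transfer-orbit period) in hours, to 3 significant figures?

Transfer-ellipse semi-major axis a_t = (r₁ + r₂)/2 = (1.330×10^5 + 7.740×10^5)/2 = 4.535×10^5 km.
By Kepler's third law the transfer-orbit period is T = 2π√(a_t³/μ), so t = T/2 = 69600 s.
Converting: 69600 s ÷ 3600 s/hour = 19.3 hours.

t = 19.3 hours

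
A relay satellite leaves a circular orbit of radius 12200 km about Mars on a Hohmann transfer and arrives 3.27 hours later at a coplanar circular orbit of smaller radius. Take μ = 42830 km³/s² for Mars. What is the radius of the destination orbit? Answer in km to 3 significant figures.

Transfer time t = 3.27 hours = 11772 s, and t = π√(a_t³/μ).
So a_t = (μ t²/π²)^(1/3) = (42830 × (11772)² / π²)^(1/3) = 8440.8 km.
Since a_t = (r₁ + r₂)/2, r₂ = 2a_t − r₁ = 2×8440.8 − 12200 = 4681.6 km.

r₂ = 4680 km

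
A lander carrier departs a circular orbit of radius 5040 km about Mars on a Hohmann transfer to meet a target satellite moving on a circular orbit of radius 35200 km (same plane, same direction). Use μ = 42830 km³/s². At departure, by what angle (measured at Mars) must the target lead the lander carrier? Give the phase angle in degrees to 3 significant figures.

Transfer-ellipse semi-major axis a_t = (r₁ + r₂)/2 = (5040 + 35200)/2 = 20120 km.
The half-period of the transfer ellipse is t = π√(a_t³/μ) = 43322.9 s.
Target angular speed ω₂ = √(μ/r₂³) = 3.13372×10^-5 rad/s.
Angle swept by the target during transfer: ω₂·t = 1.35762 rad = 77.79°.
Arrival is 180° from departure on the ellipse, so φ = 180° − 77.79° = 102°.

φ = 102°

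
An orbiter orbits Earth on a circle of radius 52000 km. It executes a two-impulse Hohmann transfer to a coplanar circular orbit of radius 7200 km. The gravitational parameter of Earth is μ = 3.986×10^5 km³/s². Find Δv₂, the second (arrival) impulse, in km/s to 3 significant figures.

Δv₂ = 2.42 km/s

Transfer-ellipse semi-major axis a_t = (r₁ + r₂)/2 = (52000 + 7200)/2 = 29600 km.
On the circular orbit at r = 7200 km, v_c = √(μ/r) = 7.441 km/s.
Vis-viva on the transfer ellipse at r = 7200 km gives v_t = √[μ(2/r − 1/a_t)] = 9.862 km/s.
Δv₂ = |v_t − v_c| = |9.862 − 7.441| = 2.421 km/s.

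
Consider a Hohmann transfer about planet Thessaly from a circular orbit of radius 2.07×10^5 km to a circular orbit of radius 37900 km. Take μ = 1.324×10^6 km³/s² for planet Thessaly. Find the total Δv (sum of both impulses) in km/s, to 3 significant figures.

Semi-major axis of the transfer orbit: a_t = (2.070×10^5 + 37900)/2 = 1.2245×10^5 km.
Circular speed at r₁: v₁ = √(μ/r₁) = √(1.324×10^6/2.070×10^5) = 2.529 km/s.
On the transfer ellipse at r₁, vis-viva equation gives v_a = √[μ(2/r₁ − 1/a_t)] = 1.407 km/s.
First burn Δv₁ = |v_a − v₁| = 1.122 km/s.
At r₂, v₂ = √(μ/r₂) = 5.911 km/s.
Transfer-orbit speed at r₂: v_p = √[μ(2/r₂ − 1/a_t)] = 7.685 km/s.
Second burn Δv₂ = |v₂ − v_p| = 1.774 km/s.
Total Δv = Δv₁ + Δv₂ = 2.896 km/s.

Δv = 2.90 km/s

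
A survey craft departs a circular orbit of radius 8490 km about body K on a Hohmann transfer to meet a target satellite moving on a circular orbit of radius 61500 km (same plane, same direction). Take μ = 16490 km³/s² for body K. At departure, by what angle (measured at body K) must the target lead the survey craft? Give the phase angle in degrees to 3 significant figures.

Transfer-ellipse semi-major axis a_t = (r₁ + r₂)/2 = (8490 + 61500)/2 = 34995 km.
The half-period of the transfer ellipse is t = π√(a_t³/μ) = 1.6016×10^5 s.
The target's mean motion on its circular orbit is ω₂ = √(μ/r₂³) = 8.4197×10^-6 rad/s.
Angle swept by the target during transfer: ω₂·t = 1.3485 rad = 77.26°.
The survey craft traverses 180° on the transfer ellipse, so the target must lead by 180° − 77.26° = 103°.

φ = 103°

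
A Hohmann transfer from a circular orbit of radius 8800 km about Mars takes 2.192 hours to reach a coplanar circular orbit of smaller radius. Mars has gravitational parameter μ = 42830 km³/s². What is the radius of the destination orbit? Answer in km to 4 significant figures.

Transfer time t = 2.192 hours = 7891.2 s, and t = π√(a_t³/μ).
So a_t = (μ t²/π²)^(1/3) = (42830 × (7891.2)² / π²)^(1/3) = 6465.1 km.
Since a_t = (r₁ + r₂)/2, r₂ = 2a_t − r₁ = 2×6465.1 − 8800 = 4130.2 km.

r₂ = 4130 km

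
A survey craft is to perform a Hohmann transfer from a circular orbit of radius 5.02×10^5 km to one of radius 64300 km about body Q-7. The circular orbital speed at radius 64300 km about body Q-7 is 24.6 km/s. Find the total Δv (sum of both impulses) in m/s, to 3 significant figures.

From the circular-orbit relation v² = μ/r at r = 64300 km: μ = v²r = (24.6)² × 64300 = 3.89118×10^7 km³/s².
Semi-major axis of the transfer orbit: a_t = (5.020×10^5 + 64300)/2 = 2.8315×10^5 km.
At r₁ the circular-orbit speed is v₁ = √(μ/r₁) = 8.8042 km/s.
On the transfer ellipse at r₁, vis-viva equation gives v_a = √[μ(2/r₁ − 1/a_t)] = 4.1955 km/s.
First burn Δv₁ = |v_a − v₁| = 4.609 km/s.
At r₂, v₂ = √(μ/r₂) = 24.600 km/s.
Transfer-orbit speed at r₂: v_p = √[μ(2/r₂ − 1/a_t)] = 32.755 km/s.
Second burn Δv₂ = |v₂ − v_p| = 8.155 km/s.
Δv = Δv₁ + Δv₂ = 4.609 + 8.155 = 12.76 km/s.

Δv = 12800 m/s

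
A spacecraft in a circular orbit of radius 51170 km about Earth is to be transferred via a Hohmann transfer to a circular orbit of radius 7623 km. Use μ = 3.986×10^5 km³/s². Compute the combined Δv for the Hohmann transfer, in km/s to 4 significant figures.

Transfer-ellipse semi-major axis a_t = (r₁ + r₂)/2 = (51170 + 7623)/2 = 29396.5 km.
At r₁ the circular-orbit speed is v₁ = √(μ/r₁) = 2.791 km/s.
Transfer-orbit speed at r₁ (v² = μ(2/r − 1/a)): v_a = √[μ(2/r₁ − 1/a_t)] = 1.421 km/s.
First burn Δv₁ = |v_a − v₁| = 1.370 km/s.
Circular speed at r₂: v₂ = √(μ/r₂) = 7.231 km/s.
Transfer-orbit speed at r₂: v_p = √[μ(2/r₂ − 1/a_t)] = 9.540 km/s.
Second burn Δv₂ = |v₂ − v_p| = 2.309 km/s.
Total Δv = Δv₁ + Δv₂ = 3.679 km/s.

Δv = 3.679 km/s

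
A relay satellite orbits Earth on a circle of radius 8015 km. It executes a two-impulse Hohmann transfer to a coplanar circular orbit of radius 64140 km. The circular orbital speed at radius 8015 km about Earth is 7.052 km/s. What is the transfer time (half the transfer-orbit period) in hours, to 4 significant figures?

t = 9.472 hours

From the circular-orbit relation v² = μ/r at r = 8015 km: μ = v²r = (7.052)² × 8015 = 3.98592×10^5 km³/s².
The Hohmann ellipse has a_t = (r₁ + r₂)/2 = 36077.5 km.
By Kepler's third law the transfer-orbit period is T = 2π√(a_t³/μ), so t = T/2 = 34100 s.
Converting: 34100 s ÷ 3600 s/hour = 9.472 hours.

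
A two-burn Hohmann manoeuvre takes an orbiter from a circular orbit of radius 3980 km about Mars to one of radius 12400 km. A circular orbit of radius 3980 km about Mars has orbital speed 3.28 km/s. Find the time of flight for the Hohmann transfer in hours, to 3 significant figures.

From the circular-orbit relation v² = μ/r at r = 3980 km: μ = v²r = (3.28)² × 3980 = 42818.4 km³/s².
The Hohmann ellipse has a_t = (r₁ + r₂)/2 = 8190 km.
By Kepler's third law the transfer-orbit period is T = 2π√(a_t³/μ), so t = T/2 = 11253 s.
Converting: 11253 s ÷ 3600 s/hour = 3.13 hours.

t = 3.13 hours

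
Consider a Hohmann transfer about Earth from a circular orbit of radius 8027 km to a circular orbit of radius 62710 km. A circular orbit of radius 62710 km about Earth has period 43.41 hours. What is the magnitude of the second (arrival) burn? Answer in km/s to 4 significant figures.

From Kepler's third law T² = 4π²r³/μ at r = 62710 km, T = 43.41 hours = 43.41 × 3600 s = 1.56276×10^5 s: μ = 4π²r³/T² = 3.98644×10^5 km³/s².
Transfer-ellipse semi-major axis a_t = (r₁ + r₂)/2 = (8027 + 62710)/2 = 35368.5 km.
Circular speed at r = 62710 km: v_c = √(μ/r) = 2.521 km/s.
Vis-viva on the transfer ellipse at r = 62710 km gives v_t = √[μ(2/r − 1/a_t)] = 1.201 km/s.
Δv₂ = |v_t − v_c| = |1.201 − 2.521| = 1.320 km/s.

Δv₂ = 1.320 km/s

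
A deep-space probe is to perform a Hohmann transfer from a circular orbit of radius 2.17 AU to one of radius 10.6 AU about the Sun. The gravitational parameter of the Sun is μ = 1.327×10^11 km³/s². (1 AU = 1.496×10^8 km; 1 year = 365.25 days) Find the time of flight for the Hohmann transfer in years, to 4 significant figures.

In km: r₁ = 2.17 × 1.496×10^8 = 3.24632×10^8 km; r₂ = 10.6 × 1.496×10^8 = 1.58576×10^9 km.
Semi-major axis of the transfer orbit: a_t = (3.24632×10^8 + 1.58576×10^9)/2 = 9.55196×10^8 km.
Transfer time t = π√(a_t³/μ) = π√((9.55196×10^8)³ / 1.327×10^11) = 2.546×10^8 s.
Converting: 2.546×10^8 s ÷ 3.15576×10^7 s/year (365.25 × 86400) = 8.068 years.

t = 8.068 years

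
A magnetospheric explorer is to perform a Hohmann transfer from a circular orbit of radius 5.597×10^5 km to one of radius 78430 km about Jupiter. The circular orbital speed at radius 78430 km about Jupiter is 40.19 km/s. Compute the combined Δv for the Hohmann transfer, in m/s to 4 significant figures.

Δv = 20630 m/s

From the circular-orbit relation v² = μ/r at r = 78430 km: μ = v²r = (40.19)² × 78430 = 1.26683×10^8 km³/s².
The Hohmann ellipse has a_t = (r₁ + r₂)/2 = 3.19065×10^5 km.
Circular speed at r₁: v₁ = √(μ/r₁) = √(1.26683×10^8/5.597×10^5) = 15.045 km/s.
Transfer-orbit speed at r₁ (vis-viva): v_a = √[μ(2/r₁ − 1/a_t)] = 7.4590 km/s.
First burn Δv₁ = |v_a − v₁| = 7.586 km/s.
Circular speed at r₂: v₂ = √(μ/r₂) = 40.19 km/s.
Transfer-orbit speed at r₂: v_p = √[μ(2/r₂ − 1/a_t)] = 53.23 km/s.
Second burn Δv₂ = |v₂ − v_p| = 13.04 km/s.
Δv = Δv₁ + Δv₂ = 7.586 + 13.04 = 20.63 km/s.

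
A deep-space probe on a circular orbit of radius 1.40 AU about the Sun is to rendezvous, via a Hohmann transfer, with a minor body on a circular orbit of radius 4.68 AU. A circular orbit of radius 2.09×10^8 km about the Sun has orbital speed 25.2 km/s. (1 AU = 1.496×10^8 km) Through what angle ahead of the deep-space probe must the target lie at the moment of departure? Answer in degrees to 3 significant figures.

φ = 85.8°

From the circular-orbit relation v² = μ/r at r = 2.09×10^8 km: μ = v²r = (25.2)² × 2.09×10^8 = 1.32723×10^11 km³/s².
In km: r₁ = 1.40 × 1.496×10^8 = 2.0944×10^8 km; r₂ = 4.68 × 1.496×10^8 = 7.00128×10^8 km.
The Hohmann ellipse has a_t = (r₁ + r₂)/2 = 4.54784×10^8 km.
The half-period of the transfer ellipse is t = π√(a_t³/μ) = 8.36342×10^7 s.
The target's mean motion on its circular orbit is ω₂ = √(μ/r₂³) = 1.96656×10^-8 rad/s.
Angle swept by the target during transfer: ω₂·t = 1.64472 rad = 94.24°.
Arrival is 180° from departure on the ellipse, so φ = 180° − 94.24° = 85.8°.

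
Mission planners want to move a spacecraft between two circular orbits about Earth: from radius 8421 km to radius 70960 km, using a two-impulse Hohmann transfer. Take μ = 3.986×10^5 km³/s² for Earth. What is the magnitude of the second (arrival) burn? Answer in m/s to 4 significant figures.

Δv₂ = 1278 m/s

The Hohmann ellipse has a_t = (r₁ + r₂)/2 = 39690.5 km.
Circular speed at r = 70960 km: v_c = √(μ/r) = 2.370 km/s.
Transfer-orbit speed at the same r (vis-viva, a = a_t): v_t = √[μ(2/r − 1/a_t)] = 1.092 km/s.
Δv₂ = |v_t − v_c| = |1.092 − 2.370| = 1.278 km/s.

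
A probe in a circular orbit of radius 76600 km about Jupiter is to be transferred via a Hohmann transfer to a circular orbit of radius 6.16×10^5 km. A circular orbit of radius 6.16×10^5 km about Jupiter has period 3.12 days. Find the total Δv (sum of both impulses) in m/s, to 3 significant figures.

From Kepler's third law T² = 4π²r³/μ at r = 6.16×10^5 km, T = 3.12 days = 3.12 × 86400 s = 2.69568×10^5 s: μ = 4π²r³/T² = 1.26989×10^8 km³/s².
Semi-major axis of the transfer orbit: a_t = (76600 + 6.160×10^5)/2 = 3.463×10^5 km.
Circular speed at r₁: v₁ = √(μ/r₁) = √(1.26989×10^8/76600) = 40.716 km/s.
Transfer-orbit speed at r₁ (vis-viva): v_p = √[μ(2/r₁ − 1/a_t)] = 54.304 km/s.
First burn Δv₁ = |v_p − v₁| = 13.588 km/s.
At r₂, v₂ = √(μ/r₂) = 14.35794 km/s.
Transfer-orbit speed at r₂: v_a = √[μ(2/r₂ − 1/a_t)] = 6.752746 km/s.
Second burn Δv₂ = |v₂ − v_a| = 7.6052 km/s.
Total Δv = Δv₁ + Δv₂ = 21.19 km/s.

Δv = 21200 m/s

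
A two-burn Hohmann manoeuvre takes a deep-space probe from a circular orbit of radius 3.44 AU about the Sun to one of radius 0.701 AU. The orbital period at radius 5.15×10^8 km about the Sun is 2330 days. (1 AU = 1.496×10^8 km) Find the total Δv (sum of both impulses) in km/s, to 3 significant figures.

Δv = 17.0 km/s

From Kepler's third law T² = 4π²r³/μ at r = 5.15×10^8 km, T = 2330 days = 2330 × 86400 s = 2.01312×10^8 s: μ = 4π²r³/T² = 1.33058×10^11 km³/s².
In km: r₁ = 3.44 × 1.496×10^8 = 5.14624×10^8 km; r₂ = 0.701 × 1.496×10^8 = 1.048696×10^8 km.
Semi-major axis of the transfer orbit: a_t = (5.14624×10^8 + 1.048696×10^8)/2 = 3.097468×10^8 km.
Circular speed at r₁: v₁ = √(μ/r₁) = √(1.33058×10^11/5.14624×10^8) = 16.07963 km/s.
Transfer-orbit speed at r₁ (vis-viva equation): v_a = √[μ(2/r₁ − 1/a_t)] = 9.356155 km/s.
First burn Δv₁ = |v_a − v₁| = 6.7235 km/s.
Circular speed at r₂: v₂ = √(μ/r₂) = 35.620 km/s.
Transfer-orbit speed at r₂: v_p = √[μ(2/r₂ − 1/a_t)] = 45.913 km/s.
Second burn Δv₂ = |v₂ − v_p| = 10.293 km/s.
Total Δv = Δv₁ + Δv₂ = 17.02 km/s.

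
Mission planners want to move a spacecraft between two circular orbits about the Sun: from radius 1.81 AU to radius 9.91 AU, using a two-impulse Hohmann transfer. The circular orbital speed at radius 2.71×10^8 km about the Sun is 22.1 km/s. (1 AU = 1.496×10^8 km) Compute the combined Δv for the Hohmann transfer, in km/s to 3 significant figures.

Δv = 10.8 km/s

From the circular-orbit relation v² = μ/r at r = 2.71×10^8 km: μ = v²r = (22.1)² × 2.71×10^8 = 1.32359×10^11 km³/s².
In km: r₁ = 1.81 × 1.496×10^8 = 2.70776×10^8 km; r₂ = 9.91 × 1.496×10^8 = 1.482536×10^9 km.
Transfer-ellipse semi-major axis a_t = (r₁ + r₂)/2 = (2.70776×10^8 + 1.482536×10^9)/2 = 8.76656×10^8 km.
At r₁ the circular-orbit speed is v₁ = √(μ/r₁) = 22.109 km/s.
Transfer-orbit speed at r₁ (vis-viva equation): v_p = √[μ(2/r₁ − 1/a_t)] = 28.751 km/s.
First burn Δv₁ = |v_p − v₁| = 6.642 km/s.
At r₂, v₂ = √(μ/r₂) = 9.4487 km/s.
Transfer-orbit speed at r₂: v_a = √[μ(2/r₂ − 1/a_t)] = 5.2513 km/s.
Second burn Δv₂ = |v₂ − v_a| = 4.197 km/s.
Δv = Δv₁ + Δv₂ = 6.642 + 4.197 = 10.84 km/s.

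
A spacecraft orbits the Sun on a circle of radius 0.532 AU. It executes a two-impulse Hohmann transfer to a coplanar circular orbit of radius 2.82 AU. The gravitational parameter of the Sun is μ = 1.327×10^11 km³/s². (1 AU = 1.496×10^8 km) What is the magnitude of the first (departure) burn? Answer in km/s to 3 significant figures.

In km: r₁ = 0.532 × 1.496×10^8 = 7.95872×10^7 km; r₂ = 2.82 × 1.496×10^8 = 4.21872×10^8 km.
Transfer-ellipse semi-major axis a_t = (r₁ + r₂)/2 = (7.95872×10^7 + 4.21872×10^8)/2 = 2.507296×10^8 km.
Circular speed at r = 7.95872×10^7 km: v_c = √(μ/r) = 40.833 km/s.
Vis-viva on the transfer ellipse at r = 7.95872×10^7 km gives v_t = √[μ(2/r − 1/a_t)] = 52.967 km/s.
Δv₁ = |v_t − v_c| = |52.967 − 40.833| = 12.13 km/s.

Δv₁ = 12.1 km/s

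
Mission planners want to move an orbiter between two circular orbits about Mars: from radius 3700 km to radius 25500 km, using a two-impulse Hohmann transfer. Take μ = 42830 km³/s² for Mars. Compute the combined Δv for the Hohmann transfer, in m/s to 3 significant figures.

Δv = 1740 m/s

The Hohmann ellipse has a_t = (r₁ + r₂)/2 = 14600 km.
Circular speed at r₁: v₁ = √(μ/r₁) = √(42830/3700) = 3.402 km/s.
Transfer-orbit speed at r₁ (vis-viva equation): v_p = √[μ(2/r₁ − 1/a_t)] = 4.496 km/s.
First burn Δv₁ = |v_p − v₁| = 1.094 km/s.
At r₂, v₂ = √(μ/r₂) = 1.296 km/s.
Transfer-orbit speed at r₂: v_a = √[μ(2/r₂ − 1/a_t)] = 0.6524 km/s.
Second burn Δv₂ = |v₂ − v_a| = 0.6436 km/s.
Δv = Δv₁ + Δv₂ = 1.094 + 0.6436 = 1.738 km/s.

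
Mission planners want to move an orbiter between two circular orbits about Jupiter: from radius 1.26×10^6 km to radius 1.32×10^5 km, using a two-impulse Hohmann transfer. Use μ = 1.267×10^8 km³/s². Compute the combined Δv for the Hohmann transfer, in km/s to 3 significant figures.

Δv = 16.4 km/s

The Hohmann ellipse has a_t = (r₁ + r₂)/2 = 6.960×10^5 km.
At r₁ the circular-orbit speed is v₁ = √(μ/r₁) = 10.028 km/s.
On the transfer ellipse at r₁, vis-viva gives v_a = √[μ(2/r₁ − 1/a_t)] = 4.3670 km/s.
First burn Δv₁ = |v_a − v₁| = 5.661 km/s.
Circular speed at r₂: v₂ = √(μ/r₂) = 30.981 km/s.
Transfer-orbit speed at r₂: v_p = √[μ(2/r₂ − 1/a_t)] = 41.685 km/s.
Second burn Δv₂ = |v₂ − v_p| = 10.70 km/s.
Δv = Δv₁ + Δv₂ = 5.661 + 10.70 = 16.36 km/s.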